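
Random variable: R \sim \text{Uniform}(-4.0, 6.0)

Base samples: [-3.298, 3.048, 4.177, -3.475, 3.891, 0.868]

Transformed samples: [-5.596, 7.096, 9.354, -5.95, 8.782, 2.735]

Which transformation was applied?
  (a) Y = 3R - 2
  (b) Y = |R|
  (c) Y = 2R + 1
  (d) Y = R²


Checking option (c) Y = 2R + 1:
  R = -3.298 -> Y = -5.596 ✓
  R = 3.048 -> Y = 7.096 ✓
  R = 4.177 -> Y = 9.354 ✓
All samples match this transformation.

(c) 2R + 1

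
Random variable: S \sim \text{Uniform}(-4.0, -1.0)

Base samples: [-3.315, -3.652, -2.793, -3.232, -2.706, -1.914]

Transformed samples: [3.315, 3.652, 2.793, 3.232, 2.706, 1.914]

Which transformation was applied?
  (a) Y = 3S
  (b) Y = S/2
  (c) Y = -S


Checking option (c) Y = -S:
  S = -3.315 -> Y = 3.315 ✓
  S = -3.652 -> Y = 3.652 ✓
  S = -2.793 -> Y = 2.793 ✓
All samples match this transformation.

(c) -S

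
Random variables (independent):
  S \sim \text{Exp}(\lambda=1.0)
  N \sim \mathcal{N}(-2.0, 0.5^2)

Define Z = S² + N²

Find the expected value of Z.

E[Z] = E[S²] + E[N²]
E[S²] = Var(S) + E[S]² = 1 + 1 = 2
E[N²] = Var(N) + E[N]² = 0.25 + 4 = 4.25
E[Z] = 2 + 4.25 = 6.25

6.25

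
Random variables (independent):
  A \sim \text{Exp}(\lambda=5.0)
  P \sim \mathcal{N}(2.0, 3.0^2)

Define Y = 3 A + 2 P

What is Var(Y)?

For independent RVs: Var(aX + bY) = a²Var(X) + b²Var(Y)
Var(A) = 0.04
Var(P) = 9
Var(Y) = 3²*0.04 + 2²*9
= 9*0.04 + 4*9 = 36.36

36.36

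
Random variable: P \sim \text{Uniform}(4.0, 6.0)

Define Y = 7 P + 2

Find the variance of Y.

For Y = aP + b: Var(Y) = a² * Var(P)
Var(P) = (6 - 4)^2/12 = 0.33333333
Var(Y) = 7² * 0.33333333 = 49 * 0.33333333 = 16.333333

16.333333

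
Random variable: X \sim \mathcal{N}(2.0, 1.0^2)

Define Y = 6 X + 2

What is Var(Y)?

For Y = aX + b: Var(Y) = a² * Var(X)
Var(X) = 1.0^2 = 1
Var(Y) = 6² * 1 = 36 * 1 = 36

36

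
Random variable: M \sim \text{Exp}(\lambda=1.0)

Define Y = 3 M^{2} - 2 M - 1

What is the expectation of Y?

E[Y] = 3*E[M²] - 2*E[M] - 1
E[M] = 1
E[M²] = Var(M) + (E[M])² = 1 + 1 = 2
E[Y] = 3*2 - 2*1 - 1 = 3

3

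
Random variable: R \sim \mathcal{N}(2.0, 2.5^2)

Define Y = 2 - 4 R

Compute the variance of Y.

For Y = aR + b: Var(Y) = a² * Var(R)
Var(R) = 2.5^2 = 6.25
Var(Y) = (-4)² * 6.25 = 16 * 6.25 = 100

100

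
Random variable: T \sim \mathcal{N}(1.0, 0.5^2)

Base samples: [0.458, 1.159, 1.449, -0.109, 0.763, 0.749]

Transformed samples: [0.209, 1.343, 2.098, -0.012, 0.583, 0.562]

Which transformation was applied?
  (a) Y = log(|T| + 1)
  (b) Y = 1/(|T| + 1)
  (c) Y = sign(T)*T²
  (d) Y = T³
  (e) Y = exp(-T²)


Checking option (c) Y = sign(T)*T²:
  T = 0.458 -> Y = 0.209 ✓
  T = 1.159 -> Y = 1.343 ✓
  T = 1.449 -> Y = 2.098 ✓
All samples match this transformation.

(c) sign(T)*T²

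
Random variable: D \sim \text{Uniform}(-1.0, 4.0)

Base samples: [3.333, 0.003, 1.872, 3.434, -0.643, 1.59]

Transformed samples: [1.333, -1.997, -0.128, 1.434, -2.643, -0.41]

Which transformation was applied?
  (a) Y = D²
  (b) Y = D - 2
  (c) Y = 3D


Checking option (b) Y = D - 2:
  D = 3.333 -> Y = 1.333 ✓
  D = 0.003 -> Y = -1.997 ✓
  D = 1.872 -> Y = -0.128 ✓
All samples match this transformation.

(b) D - 2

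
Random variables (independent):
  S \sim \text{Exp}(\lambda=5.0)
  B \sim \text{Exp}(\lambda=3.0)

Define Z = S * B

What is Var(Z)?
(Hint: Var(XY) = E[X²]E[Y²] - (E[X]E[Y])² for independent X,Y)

Var(XY) = E[X²]E[Y²] - (E[X]E[Y])²
E[S] = 0.2, Var(S) = 0.04
E[B] = 0.33333333, Var(B) = 0.11111111
E[S²] = 0.04 + 0.2² = 0.08
E[B²] = 0.11111111 + 0.33333333² = 0.22222222
Var(Z) = 0.08*0.22222222 - (0.2*0.33333333)²
= 0.017777778 - 0.0044444444 = 0.013333333

0.013333333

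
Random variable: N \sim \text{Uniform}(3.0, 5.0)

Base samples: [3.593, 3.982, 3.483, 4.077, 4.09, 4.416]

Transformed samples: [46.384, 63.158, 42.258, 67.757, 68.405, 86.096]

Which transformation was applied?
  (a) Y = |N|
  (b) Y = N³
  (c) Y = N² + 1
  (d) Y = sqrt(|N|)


Checking option (b) Y = N³:
  N = 3.593 -> Y = 46.384 ✓
  N = 3.982 -> Y = 63.158 ✓
  N = 3.483 -> Y = 42.258 ✓
All samples match this transformation.

(b) N³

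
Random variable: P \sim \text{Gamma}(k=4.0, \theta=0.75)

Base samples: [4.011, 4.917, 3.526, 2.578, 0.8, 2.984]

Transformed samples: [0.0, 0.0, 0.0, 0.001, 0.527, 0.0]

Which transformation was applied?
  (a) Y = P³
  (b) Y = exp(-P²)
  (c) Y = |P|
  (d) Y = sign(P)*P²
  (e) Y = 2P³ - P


Checking option (b) Y = exp(-P²):
  P = 4.011 -> Y = 0.0 ✓
  P = 4.917 -> Y = 0.0 ✓
  P = 3.526 -> Y = 0.0 ✓
All samples match this transformation.

(b) exp(-P²)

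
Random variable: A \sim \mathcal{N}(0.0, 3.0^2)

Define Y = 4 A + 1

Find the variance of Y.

For Y = aA + b: Var(Y) = a² * Var(A)
Var(A) = 3.0^2 = 9
Var(Y) = 4² * 9 = 16 * 9 = 144

144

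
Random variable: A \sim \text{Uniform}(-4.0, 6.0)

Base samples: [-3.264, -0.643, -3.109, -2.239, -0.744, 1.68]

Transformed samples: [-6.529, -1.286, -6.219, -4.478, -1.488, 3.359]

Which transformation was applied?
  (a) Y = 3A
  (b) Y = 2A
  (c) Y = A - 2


Checking option (b) Y = 2A:
  A = -3.264 -> Y = -6.529 ✓
  A = -0.643 -> Y = -1.286 ✓
  A = -3.109 -> Y = -6.219 ✓
All samples match this transformation.

(b) 2A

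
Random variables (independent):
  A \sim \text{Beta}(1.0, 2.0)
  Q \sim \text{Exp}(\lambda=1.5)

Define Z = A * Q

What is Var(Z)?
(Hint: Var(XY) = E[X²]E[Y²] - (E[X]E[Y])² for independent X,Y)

Var(XY) = E[X²]E[Y²] - (E[X]E[Y])²
E[A] = 0.33333333, Var(A) = 0.055555556
E[Q] = 0.66666667, Var(Q) = 0.44444444
E[A²] = 0.055555556 + 0.33333333² = 0.16666667
E[Q²] = 0.44444444 + 0.66666667² = 0.88888889
Var(Z) = 0.16666667*0.88888889 - (0.33333333*0.66666667)²
= 0.14814815 - 0.049382716 = 0.098765432

0.098765432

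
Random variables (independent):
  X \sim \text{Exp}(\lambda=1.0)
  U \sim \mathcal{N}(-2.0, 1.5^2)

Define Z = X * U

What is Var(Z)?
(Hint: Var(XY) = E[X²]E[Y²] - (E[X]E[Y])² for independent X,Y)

Var(XY) = E[X²]E[Y²] - (E[X]E[Y])²
E[X] = 1, Var(X) = 1
E[U] = -2, Var(U) = 2.25
E[X²] = 1 + 1² = 2
E[U²] = 2.25 + (-2)² = 6.25
Var(Z) = 2*6.25 - (1*(-2))²
= 12.5 - 4 = 8.5

8.5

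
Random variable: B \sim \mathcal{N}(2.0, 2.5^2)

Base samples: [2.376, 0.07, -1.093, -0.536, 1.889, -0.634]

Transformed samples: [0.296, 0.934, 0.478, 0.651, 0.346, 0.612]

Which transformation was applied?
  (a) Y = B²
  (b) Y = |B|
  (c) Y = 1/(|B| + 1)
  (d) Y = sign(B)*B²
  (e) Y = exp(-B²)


Checking option (c) Y = 1/(|B| + 1):
  B = 2.376 -> Y = 0.296 ✓
  B = 0.07 -> Y = 0.934 ✓
  B = -1.093 -> Y = 0.478 ✓
All samples match this transformation.

(c) 1/(|B| + 1)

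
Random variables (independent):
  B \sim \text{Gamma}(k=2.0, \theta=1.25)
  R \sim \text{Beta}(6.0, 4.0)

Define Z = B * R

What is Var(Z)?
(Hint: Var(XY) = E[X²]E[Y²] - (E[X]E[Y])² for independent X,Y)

Var(XY) = E[X²]E[Y²] - (E[X]E[Y])²
E[B] = 2.5, Var(B) = 3.125
E[R] = 0.6, Var(R) = 0.021818182
E[B²] = 3.125 + 2.5² = 9.375
E[R²] = 0.021818182 + 0.6² = 0.38181818
Var(Z) = 9.375*0.38181818 - (2.5*0.6)²
= 3.5795455 - 2.25 = 1.3295455

1.3295455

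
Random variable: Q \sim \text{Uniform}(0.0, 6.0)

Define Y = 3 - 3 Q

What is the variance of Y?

For Y = aQ + b: Var(Y) = a² * Var(Q)
Var(Q) = (6 - 0)^2/12 = 3
Var(Y) = (-3)² * 3 = 9 * 3 = 27

27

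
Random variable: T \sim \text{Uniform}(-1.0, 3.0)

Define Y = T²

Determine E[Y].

E[T²] = Var(T) + (E[T])² = 1.3333333 + 1 = 2.3333333

2.3333333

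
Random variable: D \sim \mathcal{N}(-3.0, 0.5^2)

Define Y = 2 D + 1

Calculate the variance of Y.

For Y = aD + b: Var(Y) = a² * Var(D)
Var(D) = 0.5^2 = 0.25
Var(Y) = 2² * 0.25 = 4 * 0.25 = 1

1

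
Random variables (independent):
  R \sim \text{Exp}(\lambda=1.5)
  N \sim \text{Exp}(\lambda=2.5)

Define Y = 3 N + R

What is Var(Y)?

For independent RVs: Var(aX + bY) = a²Var(X) + b²Var(Y)
Var(R) = 0.44444444
Var(N) = 0.16
Var(Y) = 1²*0.44444444 + 3²*0.16
= 1*0.44444444 + 9*0.16 = 1.8844444

1.8844444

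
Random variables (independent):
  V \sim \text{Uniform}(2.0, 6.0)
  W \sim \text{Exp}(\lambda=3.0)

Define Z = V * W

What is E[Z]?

For independent RVs: E[XY] = E[X]*E[Y]
E[V] = 4
E[W] = 0.33333333
E[Z] = 4 * 0.33333333 = 1.3333333

1.3333333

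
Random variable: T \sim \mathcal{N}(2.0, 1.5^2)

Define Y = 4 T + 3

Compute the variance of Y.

For Y = aT + b: Var(Y) = a² * Var(T)
Var(T) = 1.5^2 = 2.25
Var(Y) = 4² * 2.25 = 16 * 2.25 = 36

36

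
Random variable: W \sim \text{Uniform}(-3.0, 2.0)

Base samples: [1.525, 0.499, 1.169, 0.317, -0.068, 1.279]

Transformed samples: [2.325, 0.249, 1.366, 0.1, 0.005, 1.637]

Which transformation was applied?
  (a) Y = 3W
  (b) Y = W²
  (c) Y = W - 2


Checking option (b) Y = W²:
  W = 1.525 -> Y = 2.325 ✓
  W = 0.499 -> Y = 0.249 ✓
  W = 1.169 -> Y = 1.366 ✓
All samples match this transformation.

(b) W²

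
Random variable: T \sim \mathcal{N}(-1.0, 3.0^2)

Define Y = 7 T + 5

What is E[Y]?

For Y = 7T + 5:
E[Y] = 7 * E[T] + 5
E[T] = -1.0 = -1
E[Y] = 7 * (-1) + 5 = -2

-2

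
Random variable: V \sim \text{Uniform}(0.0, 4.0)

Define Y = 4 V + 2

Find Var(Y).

For Y = aV + b: Var(Y) = a² * Var(V)
Var(V) = (4 - 0)^2/12 = 1.3333333
Var(Y) = 4² * 1.3333333 = 16 * 1.3333333 = 21.333333

21.333333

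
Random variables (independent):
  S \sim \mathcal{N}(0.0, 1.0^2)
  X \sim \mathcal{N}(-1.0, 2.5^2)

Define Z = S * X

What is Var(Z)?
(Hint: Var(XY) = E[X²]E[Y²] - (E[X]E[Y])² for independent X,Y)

Var(XY) = E[X²]E[Y²] - (E[X]E[Y])²
E[S] = 0, Var(S) = 1
E[X] = -1, Var(X) = 6.25
E[S²] = 1 + 0² = 1
E[X²] = 6.25 + (-1)² = 7.25
Var(Z) = 1*7.25 - (0*(-1))²
= 7.25 - 0 = 7.25

7.25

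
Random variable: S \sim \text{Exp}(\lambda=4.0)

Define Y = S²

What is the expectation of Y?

Using E[X²] = Var(X) + (E[X])²:
E[S] = 0.25
Var(S) = 1/4.0^2 = 0.0625
E[S²] = 0.0625 + 0.25² = 0.0625 + 0.0625 = 0.125

0.125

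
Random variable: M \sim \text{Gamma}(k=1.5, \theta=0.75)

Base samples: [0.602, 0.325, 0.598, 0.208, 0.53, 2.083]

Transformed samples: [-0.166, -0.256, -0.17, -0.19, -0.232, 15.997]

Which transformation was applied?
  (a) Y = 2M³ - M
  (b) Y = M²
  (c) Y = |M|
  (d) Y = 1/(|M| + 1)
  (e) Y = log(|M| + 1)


Checking option (a) Y = 2M³ - M:
  M = 0.602 -> Y = -0.166 ✓
  M = 0.325 -> Y = -0.256 ✓
  M = 0.598 -> Y = -0.17 ✓
All samples match this transformation.

(a) 2M³ - M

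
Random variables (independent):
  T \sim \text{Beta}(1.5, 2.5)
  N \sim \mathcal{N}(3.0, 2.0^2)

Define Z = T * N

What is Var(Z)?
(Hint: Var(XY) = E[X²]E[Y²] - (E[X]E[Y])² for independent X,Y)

Var(XY) = E[X²]E[Y²] - (E[X]E[Y])²
E[T] = 0.375, Var(T) = 0.046875
E[N] = 3, Var(N) = 4
E[T²] = 0.046875 + 0.375² = 0.1875
E[N²] = 4 + 3² = 13
Var(Z) = 0.1875*13 - (0.375*3)²
= 2.4375 - 1.265625 = 1.171875

1.171875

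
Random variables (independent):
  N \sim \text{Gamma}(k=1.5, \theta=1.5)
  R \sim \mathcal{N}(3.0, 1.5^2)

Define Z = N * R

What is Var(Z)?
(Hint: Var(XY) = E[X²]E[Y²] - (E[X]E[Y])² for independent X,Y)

Var(XY) = E[X²]E[Y²] - (E[X]E[Y])²
E[N] = 2.25, Var(N) = 3.375
E[R] = 3, Var(R) = 2.25
E[N²] = 3.375 + 2.25² = 8.4375
E[R²] = 2.25 + 3² = 11.25
Var(Z) = 8.4375*11.25 - (2.25*3)²
= 94.921875 - 45.5625 = 49.359375

49.359375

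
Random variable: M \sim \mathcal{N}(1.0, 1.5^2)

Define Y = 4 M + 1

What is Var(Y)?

For Y = aM + b: Var(Y) = a² * Var(M)
Var(M) = 1.5^2 = 2.25
Var(Y) = 4² * 2.25 = 16 * 2.25 = 36

36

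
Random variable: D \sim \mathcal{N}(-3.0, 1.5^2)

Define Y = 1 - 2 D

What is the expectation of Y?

For Y = -2D + 1:
E[Y] = -2 * E[D] + 1
E[D] = -3.0 = -3
E[Y] = -2 * (-3) + 1 = 7

7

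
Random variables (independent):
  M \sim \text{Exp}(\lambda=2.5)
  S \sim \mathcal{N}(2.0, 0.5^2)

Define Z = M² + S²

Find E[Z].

E[Z] = E[M²] + E[S²]
E[M²] = Var(M) + E[M]² = 0.16 + 0.16 = 0.32
E[S²] = Var(S) + E[S]² = 0.25 + 4 = 4.25
E[Z] = 0.32 + 4.25 = 4.57

4.57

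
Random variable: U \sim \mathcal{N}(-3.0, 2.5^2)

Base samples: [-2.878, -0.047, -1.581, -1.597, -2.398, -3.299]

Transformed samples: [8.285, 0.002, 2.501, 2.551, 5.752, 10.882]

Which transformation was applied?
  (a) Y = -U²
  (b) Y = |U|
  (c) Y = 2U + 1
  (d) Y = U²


Checking option (d) Y = U²:
  U = -2.878 -> Y = 8.285 ✓
  U = -0.047 -> Y = 0.002 ✓
  U = -1.581 -> Y = 2.501 ✓
All samples match this transformation.

(d) U²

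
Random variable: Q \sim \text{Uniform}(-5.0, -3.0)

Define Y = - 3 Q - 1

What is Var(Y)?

For Y = aQ + b: Var(Y) = a² * Var(Q)
Var(Q) = (-3 + 5)^2/12 = 0.33333333
Var(Y) = (-3)² * 0.33333333 = 9 * 0.33333333 = 3

3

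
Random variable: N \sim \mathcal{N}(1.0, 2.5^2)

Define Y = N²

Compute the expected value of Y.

E[N²] = Var(N) + (E[N])² = 6.25 + 1 = 7.25

7.25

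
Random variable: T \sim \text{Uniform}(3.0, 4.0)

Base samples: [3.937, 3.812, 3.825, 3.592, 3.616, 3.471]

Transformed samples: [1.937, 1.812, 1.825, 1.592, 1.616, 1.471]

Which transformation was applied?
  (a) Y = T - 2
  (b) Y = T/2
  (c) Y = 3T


Checking option (a) Y = T - 2:
  T = 3.937 -> Y = 1.937 ✓
  T = 3.812 -> Y = 1.812 ✓
  T = 3.825 -> Y = 1.825 ✓
All samples match this transformation.

(a) T - 2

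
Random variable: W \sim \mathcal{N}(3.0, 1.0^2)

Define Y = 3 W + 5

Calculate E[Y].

For Y = 3W + 5:
E[Y] = 3 * E[W] + 5
E[W] = 3.0 = 3
E[Y] = 3 * 3 + 5 = 14

14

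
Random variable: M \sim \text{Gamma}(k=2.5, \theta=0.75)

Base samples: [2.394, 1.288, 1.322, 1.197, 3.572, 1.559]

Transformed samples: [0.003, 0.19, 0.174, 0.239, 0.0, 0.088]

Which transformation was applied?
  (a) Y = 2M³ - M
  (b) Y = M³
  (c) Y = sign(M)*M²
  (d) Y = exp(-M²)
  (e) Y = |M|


Checking option (d) Y = exp(-M²):
  M = 2.394 -> Y = 0.003 ✓
  M = 1.288 -> Y = 0.19 ✓
  M = 1.322 -> Y = 0.174 ✓
All samples match this transformation.

(d) exp(-M²)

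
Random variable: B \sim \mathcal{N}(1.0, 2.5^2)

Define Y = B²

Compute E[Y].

Using E[X²] = Var(X) + (E[X])²:
E[B] = 1
Var(B) = 2.5^2 = 6.25
E[B²] = 6.25 + 1² = 6.25 + 1 = 7.25

7.25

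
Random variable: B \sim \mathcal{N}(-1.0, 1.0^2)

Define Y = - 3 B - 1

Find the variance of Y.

For Y = aB + b: Var(Y) = a² * Var(B)
Var(B) = 1.0^2 = 1
Var(Y) = (-3)² * 1 = 9 * 1 = 9

9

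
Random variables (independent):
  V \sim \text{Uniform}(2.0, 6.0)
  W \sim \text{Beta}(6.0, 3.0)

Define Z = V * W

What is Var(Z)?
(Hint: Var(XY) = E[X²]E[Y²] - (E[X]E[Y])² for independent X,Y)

Var(XY) = E[X²]E[Y²] - (E[X]E[Y])²
E[V] = 4, Var(V) = 1.3333333
E[W] = 0.66666667, Var(W) = 0.022222222
E[V²] = 1.3333333 + 4² = 17.333333
E[W²] = 0.022222222 + 0.66666667² = 0.46666667
Var(Z) = 17.333333*0.46666667 - (4*0.66666667)²
= 8.0888889 - 7.1111111 = 0.97777778

0.97777778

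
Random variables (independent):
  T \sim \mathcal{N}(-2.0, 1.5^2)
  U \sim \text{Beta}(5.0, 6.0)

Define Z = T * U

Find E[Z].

For independent RVs: E[XY] = E[X]*E[Y]
E[T] = -2
E[U] = 0.45454545
E[Z] = -2 * 0.45454545 = -0.90909091

-0.90909091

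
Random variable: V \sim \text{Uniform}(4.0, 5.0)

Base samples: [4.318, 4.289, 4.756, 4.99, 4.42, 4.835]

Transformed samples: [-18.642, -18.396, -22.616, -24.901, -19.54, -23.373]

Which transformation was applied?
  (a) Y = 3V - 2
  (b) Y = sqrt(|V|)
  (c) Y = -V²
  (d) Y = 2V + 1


Checking option (c) Y = -V²:
  V = 4.318 -> Y = -18.642 ✓
  V = 4.289 -> Y = -18.396 ✓
  V = 4.756 -> Y = -22.616 ✓
All samples match this transformation.

(c) -V²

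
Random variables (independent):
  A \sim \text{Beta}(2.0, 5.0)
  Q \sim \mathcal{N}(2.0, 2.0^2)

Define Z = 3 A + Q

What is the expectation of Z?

E[Z] = 3*E[A] + 1*E[Q]
E[A] = 0.28571429
E[Q] = 2
E[Z] = 3*0.28571429 + 1*2 = 2.8571429

2.8571429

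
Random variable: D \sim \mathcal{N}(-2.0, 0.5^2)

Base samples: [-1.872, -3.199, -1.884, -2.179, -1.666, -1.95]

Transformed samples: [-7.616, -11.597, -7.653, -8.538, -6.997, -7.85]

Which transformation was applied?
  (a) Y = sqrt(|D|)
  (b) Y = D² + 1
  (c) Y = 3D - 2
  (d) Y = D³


Checking option (c) Y = 3D - 2:
  D = -1.872 -> Y = -7.616 ✓
  D = -3.199 -> Y = -11.597 ✓
  D = -1.884 -> Y = -7.653 ✓
All samples match this transformation.

(c) 3D - 2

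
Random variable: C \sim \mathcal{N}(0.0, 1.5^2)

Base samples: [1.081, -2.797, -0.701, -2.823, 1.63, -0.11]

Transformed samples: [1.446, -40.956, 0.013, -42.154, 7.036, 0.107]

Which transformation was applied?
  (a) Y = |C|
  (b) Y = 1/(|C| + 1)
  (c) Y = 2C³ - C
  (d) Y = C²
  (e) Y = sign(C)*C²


Checking option (c) Y = 2C³ - C:
  C = 1.081 -> Y = 1.446 ✓
  C = -2.797 -> Y = -40.956 ✓
  C = -0.701 -> Y = 0.013 ✓
All samples match this transformation.

(c) 2C³ - C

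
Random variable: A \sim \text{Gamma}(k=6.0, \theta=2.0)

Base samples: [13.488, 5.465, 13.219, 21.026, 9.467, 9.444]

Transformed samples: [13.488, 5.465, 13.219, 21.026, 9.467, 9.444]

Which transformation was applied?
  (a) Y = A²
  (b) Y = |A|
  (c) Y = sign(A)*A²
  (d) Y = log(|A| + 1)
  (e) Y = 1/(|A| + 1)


Checking option (b) Y = |A|:
  A = 13.488 -> Y = 13.488 ✓
  A = 5.465 -> Y = 5.465 ✓
  A = 13.219 -> Y = 13.219 ✓
All samples match this transformation.

(b) |A|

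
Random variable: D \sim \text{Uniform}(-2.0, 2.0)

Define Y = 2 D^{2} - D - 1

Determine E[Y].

E[Y] = 2*E[D²] - 1*E[D] - 1
E[D] = 0
E[D²] = Var(D) + (E[D])² = 1.3333333 + 0 = 1.3333333
E[Y] = 2*1.3333333 - 1*0 - 1 = 1.6666667

1.6666667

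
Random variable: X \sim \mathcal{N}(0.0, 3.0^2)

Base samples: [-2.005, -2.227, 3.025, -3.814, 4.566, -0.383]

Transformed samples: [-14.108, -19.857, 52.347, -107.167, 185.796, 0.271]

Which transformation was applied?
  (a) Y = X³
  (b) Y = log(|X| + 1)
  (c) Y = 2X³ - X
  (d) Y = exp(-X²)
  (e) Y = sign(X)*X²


Checking option (c) Y = 2X³ - X:
  X = -2.005 -> Y = -14.108 ✓
  X = -2.227 -> Y = -19.857 ✓
  X = 3.025 -> Y = 52.347 ✓
All samples match this transformation.

(c) 2X³ - X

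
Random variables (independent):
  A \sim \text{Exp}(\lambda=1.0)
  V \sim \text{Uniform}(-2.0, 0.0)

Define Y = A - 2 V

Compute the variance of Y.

For independent RVs: Var(aX + bY) = a²Var(X) + b²Var(Y)
Var(A) = 1
Var(V) = 0.33333333
Var(Y) = 1²*1 + (-2)²*0.33333333
= 1*1 + 4*0.33333333 = 2.3333333

2.3333333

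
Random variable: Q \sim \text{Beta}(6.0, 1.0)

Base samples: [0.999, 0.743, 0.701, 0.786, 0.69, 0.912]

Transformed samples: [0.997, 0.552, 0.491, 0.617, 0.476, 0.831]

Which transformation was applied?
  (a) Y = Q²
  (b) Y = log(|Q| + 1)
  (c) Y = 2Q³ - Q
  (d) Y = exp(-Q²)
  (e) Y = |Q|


Checking option (a) Y = Q²:
  Q = 0.999 -> Y = 0.997 ✓
  Q = 0.743 -> Y = 0.552 ✓
  Q = 0.701 -> Y = 0.491 ✓
All samples match this transformation.

(a) Q²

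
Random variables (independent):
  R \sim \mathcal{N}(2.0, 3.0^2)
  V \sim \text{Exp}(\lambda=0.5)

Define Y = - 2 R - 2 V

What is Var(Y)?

For independent RVs: Var(aX + bY) = a²Var(X) + b²Var(Y)
Var(R) = 9
Var(V) = 4
Var(Y) = (-2)²*9 + (-2)²*4
= 4*9 + 4*4 = 52

52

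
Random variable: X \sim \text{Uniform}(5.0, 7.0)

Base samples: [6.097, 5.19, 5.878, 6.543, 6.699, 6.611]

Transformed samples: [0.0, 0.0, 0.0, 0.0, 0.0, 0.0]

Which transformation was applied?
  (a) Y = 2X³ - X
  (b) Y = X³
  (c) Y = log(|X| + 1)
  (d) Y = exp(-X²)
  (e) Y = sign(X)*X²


Checking option (d) Y = exp(-X²):
  X = 6.097 -> Y = 0.0 ✓
  X = 5.19 -> Y = 0.0 ✓
  X = 5.878 -> Y = 0.0 ✓
All samples match this transformation.

(d) exp(-X²)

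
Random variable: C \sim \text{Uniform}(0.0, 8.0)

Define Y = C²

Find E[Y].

Using E[X²] = Var(X) + (E[X])²:
E[C] = 4
Var(C) = (8 - 0)^2/12 = 5.3333333
E[C²] = 5.3333333 + 4² = 5.3333333 + 16 = 21.333333

21.333333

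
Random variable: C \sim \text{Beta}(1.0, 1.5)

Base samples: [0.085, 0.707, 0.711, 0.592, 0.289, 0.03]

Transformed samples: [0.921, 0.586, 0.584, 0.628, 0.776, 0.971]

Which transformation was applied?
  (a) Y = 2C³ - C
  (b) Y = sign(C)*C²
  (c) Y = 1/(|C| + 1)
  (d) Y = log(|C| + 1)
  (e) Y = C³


Checking option (c) Y = 1/(|C| + 1):
  C = 0.085 -> Y = 0.921 ✓
  C = 0.707 -> Y = 0.586 ✓
  C = 0.711 -> Y = 0.584 ✓
All samples match this transformation.

(c) 1/(|C| + 1)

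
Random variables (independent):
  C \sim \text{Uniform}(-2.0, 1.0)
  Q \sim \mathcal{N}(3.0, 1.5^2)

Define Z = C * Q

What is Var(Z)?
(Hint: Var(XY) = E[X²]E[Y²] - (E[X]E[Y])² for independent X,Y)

Var(XY) = E[X²]E[Y²] - (E[X]E[Y])²
E[C] = -0.5, Var(C) = 0.75
E[Q] = 3, Var(Q) = 2.25
E[C²] = 0.75 + (-0.5)² = 1
E[Q²] = 2.25 + 3² = 11.25
Var(Z) = 1*11.25 - (-0.5*3)²
= 11.25 - 2.25 = 9

9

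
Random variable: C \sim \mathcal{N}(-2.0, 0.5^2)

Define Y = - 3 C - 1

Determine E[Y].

For Y = -3C - 1:
E[Y] = -3 * E[C] - 1
E[C] = -2.0 = -2
E[Y] = -3 * (-2) - 1 = 5

5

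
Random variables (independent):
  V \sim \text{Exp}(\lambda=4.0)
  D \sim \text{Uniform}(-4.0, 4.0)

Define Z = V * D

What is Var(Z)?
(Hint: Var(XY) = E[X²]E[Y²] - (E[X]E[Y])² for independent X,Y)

Var(XY) = E[X²]E[Y²] - (E[X]E[Y])²
E[V] = 0.25, Var(V) = 0.0625
E[D] = 0, Var(D) = 5.3333333
E[V²] = 0.0625 + 0.25² = 0.125
E[D²] = 5.3333333 + 0² = 5.3333333
Var(Z) = 0.125*5.3333333 - (0.25*0)²
= 0.66666667 - 0 = 0.66666667

0.66666667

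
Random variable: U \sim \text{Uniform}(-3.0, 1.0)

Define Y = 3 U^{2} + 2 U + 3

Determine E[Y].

E[Y] = 3*E[U²] + 2*E[U] + 3
E[U] = -1
E[U²] = Var(U) + (E[U])² = 1.3333333 + 1 = 2.3333333
E[Y] = 3*2.3333333 + 2*(-1) + 3 = 8

8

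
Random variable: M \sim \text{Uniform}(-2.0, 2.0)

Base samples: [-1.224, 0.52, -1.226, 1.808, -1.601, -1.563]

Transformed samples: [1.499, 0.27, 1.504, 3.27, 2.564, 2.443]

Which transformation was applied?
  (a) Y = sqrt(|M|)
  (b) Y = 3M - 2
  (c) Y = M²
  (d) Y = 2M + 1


Checking option (c) Y = M²:
  M = -1.224 -> Y = 1.499 ✓
  M = 0.52 -> Y = 0.27 ✓
  M = -1.226 -> Y = 1.504 ✓
All samples match this transformation.

(c) M²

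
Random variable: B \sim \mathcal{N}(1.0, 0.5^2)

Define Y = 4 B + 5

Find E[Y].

For Y = 4B + 5:
E[Y] = 4 * E[B] + 5
E[B] = 1.0 = 1
E[Y] = 4 * 1 + 5 = 9

9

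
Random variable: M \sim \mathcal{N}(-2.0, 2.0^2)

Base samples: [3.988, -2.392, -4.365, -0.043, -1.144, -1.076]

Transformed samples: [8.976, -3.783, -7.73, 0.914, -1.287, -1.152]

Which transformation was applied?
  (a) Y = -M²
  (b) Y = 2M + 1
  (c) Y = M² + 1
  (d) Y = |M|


Checking option (b) Y = 2M + 1:
  M = 3.988 -> Y = 8.976 ✓
  M = -2.392 -> Y = -3.783 ✓
  M = -4.365 -> Y = -7.73 ✓
All samples match this transformation.

(b) 2M + 1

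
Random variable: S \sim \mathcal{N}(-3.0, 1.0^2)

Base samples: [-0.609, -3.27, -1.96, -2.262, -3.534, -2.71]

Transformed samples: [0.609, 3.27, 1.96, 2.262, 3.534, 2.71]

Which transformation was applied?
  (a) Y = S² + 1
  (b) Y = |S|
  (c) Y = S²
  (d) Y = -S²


Checking option (b) Y = |S|:
  S = -0.609 -> Y = 0.609 ✓
  S = -3.27 -> Y = 3.27 ✓
  S = -1.96 -> Y = 1.96 ✓
All samples match this transformation.

(b) |S|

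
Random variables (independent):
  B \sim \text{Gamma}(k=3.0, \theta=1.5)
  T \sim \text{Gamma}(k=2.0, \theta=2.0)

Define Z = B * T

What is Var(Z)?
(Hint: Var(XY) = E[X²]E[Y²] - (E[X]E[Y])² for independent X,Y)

Var(XY) = E[X²]E[Y²] - (E[X]E[Y])²
E[B] = 4.5, Var(B) = 6.75
E[T] = 4, Var(T) = 8
E[B²] = 6.75 + 4.5² = 27
E[T²] = 8 + 4² = 24
Var(Z) = 27*24 - (4.5*4)²
= 648 - 324 = 324

324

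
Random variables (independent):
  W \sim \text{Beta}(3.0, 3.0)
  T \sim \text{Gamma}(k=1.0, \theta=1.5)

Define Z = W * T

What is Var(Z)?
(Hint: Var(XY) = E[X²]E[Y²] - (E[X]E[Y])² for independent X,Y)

Var(XY) = E[X²]E[Y²] - (E[X]E[Y])²
E[W] = 0.5, Var(W) = 0.035714286
E[T] = 1.5, Var(T) = 2.25
E[W²] = 0.035714286 + 0.5² = 0.28571429
E[T²] = 2.25 + 1.5² = 4.5
Var(Z) = 0.28571429*4.5 - (0.5*1.5)²
= 1.2857143 - 0.5625 = 0.72321429

0.72321429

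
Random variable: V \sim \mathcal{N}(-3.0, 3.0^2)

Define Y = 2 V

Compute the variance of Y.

For Y = aV + b: Var(Y) = a² * Var(V)
Var(V) = 3.0^2 = 9
Var(Y) = 2² * 9 = 4 * 9 = 36

36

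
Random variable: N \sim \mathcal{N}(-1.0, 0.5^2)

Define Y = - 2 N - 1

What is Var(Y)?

For Y = aN + b: Var(Y) = a² * Var(N)
Var(N) = 0.5^2 = 0.25
Var(Y) = (-2)² * 0.25 = 4 * 0.25 = 1

1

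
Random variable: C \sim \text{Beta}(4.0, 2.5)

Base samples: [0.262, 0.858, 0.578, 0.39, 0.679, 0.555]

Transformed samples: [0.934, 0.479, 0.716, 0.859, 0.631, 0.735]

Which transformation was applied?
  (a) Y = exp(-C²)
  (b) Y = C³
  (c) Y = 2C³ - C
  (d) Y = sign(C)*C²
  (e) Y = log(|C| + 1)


Checking option (a) Y = exp(-C²):
  C = 0.262 -> Y = 0.934 ✓
  C = 0.858 -> Y = 0.479 ✓
  C = 0.578 -> Y = 0.716 ✓
All samples match this transformation.

(a) exp(-C²)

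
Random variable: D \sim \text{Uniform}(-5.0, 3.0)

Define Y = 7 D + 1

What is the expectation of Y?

For Y = 7D + 1:
E[Y] = 7 * E[D] + 1
E[D] = (-5 + 3)/2 = -1
E[Y] = 7 * (-1) + 1 = -6

-6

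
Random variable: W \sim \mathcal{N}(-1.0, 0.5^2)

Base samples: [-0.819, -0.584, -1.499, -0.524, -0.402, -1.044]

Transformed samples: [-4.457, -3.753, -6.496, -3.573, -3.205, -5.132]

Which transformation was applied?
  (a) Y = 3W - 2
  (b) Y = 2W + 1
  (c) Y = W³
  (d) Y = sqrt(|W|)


Checking option (a) Y = 3W - 2:
  W = -0.819 -> Y = -4.457 ✓
  W = -0.584 -> Y = -3.753 ✓
  W = -1.499 -> Y = -6.496 ✓
All samples match this transformation.

(a) 3W - 2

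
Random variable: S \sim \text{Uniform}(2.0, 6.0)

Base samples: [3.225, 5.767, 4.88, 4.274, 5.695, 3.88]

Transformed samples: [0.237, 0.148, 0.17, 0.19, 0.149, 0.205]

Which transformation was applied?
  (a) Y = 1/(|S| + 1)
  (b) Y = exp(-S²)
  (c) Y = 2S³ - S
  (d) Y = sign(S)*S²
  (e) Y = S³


Checking option (a) Y = 1/(|S| + 1):
  S = 3.225 -> Y = 0.237 ✓
  S = 5.767 -> Y = 0.148 ✓
  S = 4.88 -> Y = 0.17 ✓
All samples match this transformation.

(a) 1/(|S| + 1)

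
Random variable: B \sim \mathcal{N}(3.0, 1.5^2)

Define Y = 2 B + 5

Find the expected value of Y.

For Y = 2B + 5:
E[Y] = 2 * E[B] + 5
E[B] = 3.0 = 3
E[Y] = 2 * 3 + 5 = 11

11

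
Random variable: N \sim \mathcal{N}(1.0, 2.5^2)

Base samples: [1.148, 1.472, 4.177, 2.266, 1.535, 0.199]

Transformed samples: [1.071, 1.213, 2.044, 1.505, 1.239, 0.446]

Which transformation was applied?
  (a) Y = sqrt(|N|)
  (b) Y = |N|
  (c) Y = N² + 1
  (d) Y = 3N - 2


Checking option (a) Y = sqrt(|N|):
  N = 1.148 -> Y = 1.071 ✓
  N = 1.472 -> Y = 1.213 ✓
  N = 4.177 -> Y = 2.044 ✓
All samples match this transformation.

(a) sqrt(|N|)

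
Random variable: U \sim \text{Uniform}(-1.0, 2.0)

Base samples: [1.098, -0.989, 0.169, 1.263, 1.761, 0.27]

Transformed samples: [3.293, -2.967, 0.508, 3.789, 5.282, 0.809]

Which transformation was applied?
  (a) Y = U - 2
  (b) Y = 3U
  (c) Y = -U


Checking option (b) Y = 3U:
  U = 1.098 -> Y = 3.293 ✓
  U = -0.989 -> Y = -2.967 ✓
  U = 0.169 -> Y = 0.508 ✓
All samples match this transformation.

(b) 3U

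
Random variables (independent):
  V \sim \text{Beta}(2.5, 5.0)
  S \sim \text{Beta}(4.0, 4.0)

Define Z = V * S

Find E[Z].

For independent RVs: E[XY] = E[X]*E[Y]
E[V] = 0.33333333
E[S] = 0.5
E[Z] = 0.33333333 * 0.5 = 0.16666667

0.16666667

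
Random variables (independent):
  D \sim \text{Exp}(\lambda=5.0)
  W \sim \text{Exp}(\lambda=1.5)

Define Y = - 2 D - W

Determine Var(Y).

For independent RVs: Var(aX + bY) = a²Var(X) + b²Var(Y)
Var(D) = 0.04
Var(W) = 0.44444444
Var(Y) = (-2)²*0.04 + (-1)²*0.44444444
= 4*0.04 + 1*0.44444444 = 0.60444444

0.60444444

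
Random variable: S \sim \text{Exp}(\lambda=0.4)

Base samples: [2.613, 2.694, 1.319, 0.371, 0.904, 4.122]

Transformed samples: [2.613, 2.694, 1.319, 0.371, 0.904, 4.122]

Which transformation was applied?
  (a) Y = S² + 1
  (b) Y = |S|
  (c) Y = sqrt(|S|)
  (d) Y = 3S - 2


Checking option (b) Y = |S|:
  S = 2.613 -> Y = 2.613 ✓
  S = 2.694 -> Y = 2.694 ✓
  S = 1.319 -> Y = 1.319 ✓
All samples match this transformation.

(b) |S|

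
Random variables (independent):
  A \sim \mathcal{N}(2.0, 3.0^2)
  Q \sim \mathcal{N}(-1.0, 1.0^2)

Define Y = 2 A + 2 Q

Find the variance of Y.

For independent RVs: Var(aX + bY) = a²Var(X) + b²Var(Y)
Var(A) = 9
Var(Q) = 1
Var(Y) = 2²*9 + 2²*1
= 4*9 + 4*1 = 40

40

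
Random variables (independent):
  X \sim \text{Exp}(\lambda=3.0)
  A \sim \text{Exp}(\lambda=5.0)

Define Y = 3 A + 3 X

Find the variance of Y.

For independent RVs: Var(aX + bY) = a²Var(X) + b²Var(Y)
Var(X) = 0.11111111
Var(A) = 0.04
Var(Y) = 3²*0.11111111 + 3²*0.04
= 9*0.11111111 + 9*0.04 = 1.36

1.36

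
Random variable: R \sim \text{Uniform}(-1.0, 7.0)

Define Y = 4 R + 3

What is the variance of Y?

For Y = aR + b: Var(Y) = a² * Var(R)
Var(R) = (7 + 1)^2/12 = 5.3333333
Var(Y) = 4² * 5.3333333 = 16 * 5.3333333 = 85.333333

85.333333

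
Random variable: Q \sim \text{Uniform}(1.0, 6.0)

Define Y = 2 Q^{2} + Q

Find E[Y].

E[Y] = 2*E[Q²] + 1*E[Q]
E[Q] = 3.5
E[Q²] = Var(Q) + (E[Q])² = 2.0833333 + 12.25 = 14.333333
E[Y] = 2*14.333333 + 1*3.5 = 32.166667

32.166667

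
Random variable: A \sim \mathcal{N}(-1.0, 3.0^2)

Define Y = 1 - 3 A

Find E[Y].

For Y = -3A + 1:
E[Y] = -3 * E[A] + 1
E[A] = -1.0 = -1
E[Y] = -3 * (-1) + 1 = 4

4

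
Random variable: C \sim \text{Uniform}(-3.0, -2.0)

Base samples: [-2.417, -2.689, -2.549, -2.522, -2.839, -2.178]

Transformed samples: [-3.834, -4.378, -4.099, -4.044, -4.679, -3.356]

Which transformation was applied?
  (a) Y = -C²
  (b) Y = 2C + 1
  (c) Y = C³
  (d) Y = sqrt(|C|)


Checking option (b) Y = 2C + 1:
  C = -2.417 -> Y = -3.834 ✓
  C = -2.689 -> Y = -4.378 ✓
  C = -2.549 -> Y = -4.099 ✓
All samples match this transformation.

(b) 2C + 1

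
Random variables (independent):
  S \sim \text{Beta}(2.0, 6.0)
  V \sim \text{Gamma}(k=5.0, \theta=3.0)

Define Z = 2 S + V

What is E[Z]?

E[Z] = 2*E[S] + 1*E[V]
E[S] = 0.25
E[V] = 15
E[Z] = 2*0.25 + 1*15 = 15.5

15.5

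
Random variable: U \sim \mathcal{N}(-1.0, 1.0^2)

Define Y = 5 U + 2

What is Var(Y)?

For Y = aU + b: Var(Y) = a² * Var(U)
Var(U) = 1.0^2 = 1
Var(Y) = 5² * 1 = 25 * 1 = 25

25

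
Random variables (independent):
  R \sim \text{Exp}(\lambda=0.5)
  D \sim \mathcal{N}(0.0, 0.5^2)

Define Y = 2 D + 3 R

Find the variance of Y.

For independent RVs: Var(aX + bY) = a²Var(X) + b²Var(Y)
Var(R) = 4
Var(D) = 0.25
Var(Y) = 3²*4 + 2²*0.25
= 9*4 + 4*0.25 = 37

37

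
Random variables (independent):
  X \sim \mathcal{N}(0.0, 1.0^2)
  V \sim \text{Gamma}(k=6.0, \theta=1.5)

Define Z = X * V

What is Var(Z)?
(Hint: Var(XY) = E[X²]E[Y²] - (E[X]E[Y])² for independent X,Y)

Var(XY) = E[X²]E[Y²] - (E[X]E[Y])²
E[X] = 0, Var(X) = 1
E[V] = 9, Var(V) = 13.5
E[X²] = 1 + 0² = 1
E[V²] = 13.5 + 9² = 94.5
Var(Z) = 1*94.5 - (0*9)²
= 94.5 - 0 = 94.5

94.5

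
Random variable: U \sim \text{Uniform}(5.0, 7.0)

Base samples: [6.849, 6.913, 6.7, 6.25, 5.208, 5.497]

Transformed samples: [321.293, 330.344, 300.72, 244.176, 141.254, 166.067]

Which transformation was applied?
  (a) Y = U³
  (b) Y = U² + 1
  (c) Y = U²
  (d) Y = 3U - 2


Checking option (a) Y = U³:
  U = 6.849 -> Y = 321.293 ✓
  U = 6.913 -> Y = 330.344 ✓
  U = 6.7 -> Y = 300.72 ✓
All samples match this transformation.

(a) U³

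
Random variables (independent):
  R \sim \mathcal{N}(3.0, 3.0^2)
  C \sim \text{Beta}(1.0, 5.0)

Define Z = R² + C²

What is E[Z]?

E[Z] = E[R²] + E[C²]
E[R²] = Var(R) + E[R]² = 9 + 9 = 18
E[C²] = Var(C) + E[C]² = 0.01984127 + 0.027777778 = 0.047619048
E[Z] = 18 + 0.047619048 = 18.047619

18.047619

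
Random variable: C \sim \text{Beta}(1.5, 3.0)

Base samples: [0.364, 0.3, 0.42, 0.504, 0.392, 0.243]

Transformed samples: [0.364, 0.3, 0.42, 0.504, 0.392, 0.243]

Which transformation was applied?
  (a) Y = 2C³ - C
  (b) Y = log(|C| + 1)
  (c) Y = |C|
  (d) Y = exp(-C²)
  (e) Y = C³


Checking option (c) Y = |C|:
  C = 0.364 -> Y = 0.364 ✓
  C = 0.3 -> Y = 0.3 ✓
  C = 0.42 -> Y = 0.42 ✓
All samples match this transformation.

(c) |C|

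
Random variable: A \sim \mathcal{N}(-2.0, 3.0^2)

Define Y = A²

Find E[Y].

Using E[X²] = Var(X) + (E[X])²:
E[A] = -2
Var(A) = 3.0^2 = 9
E[A²] = 9 + (-2)² = 9 + 4 = 13

13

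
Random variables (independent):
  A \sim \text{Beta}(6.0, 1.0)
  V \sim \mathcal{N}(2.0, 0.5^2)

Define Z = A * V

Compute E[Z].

For independent RVs: E[XY] = E[X]*E[Y]
E[A] = 0.85714286
E[V] = 2
E[Z] = 0.85714286 * 2 = 1.7142857

1.7142857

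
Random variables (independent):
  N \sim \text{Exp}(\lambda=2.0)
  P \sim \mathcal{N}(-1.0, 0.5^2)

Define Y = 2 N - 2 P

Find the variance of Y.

For independent RVs: Var(aX + bY) = a²Var(X) + b²Var(Y)
Var(N) = 0.25
Var(P) = 0.25
Var(Y) = 2²*0.25 + (-2)²*0.25
= 4*0.25 + 4*0.25 = 2

2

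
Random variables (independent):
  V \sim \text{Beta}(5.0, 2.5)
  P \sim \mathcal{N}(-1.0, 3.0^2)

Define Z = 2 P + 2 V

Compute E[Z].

E[Z] = 2*E[V] + 2*E[P]
E[V] = 0.66666667
E[P] = -1
E[Z] = 2*0.66666667 + 2*(-1) = -0.66666667

-0.66666667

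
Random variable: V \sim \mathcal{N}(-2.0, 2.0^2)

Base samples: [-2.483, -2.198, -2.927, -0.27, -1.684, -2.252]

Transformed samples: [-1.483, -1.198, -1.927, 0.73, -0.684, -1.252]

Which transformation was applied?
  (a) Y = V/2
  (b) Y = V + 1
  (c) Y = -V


Checking option (b) Y = V + 1:
  V = -2.483 -> Y = -1.483 ✓
  V = -2.198 -> Y = -1.198 ✓
  V = -2.927 -> Y = -1.927 ✓
All samples match this transformation.

(b) V + 1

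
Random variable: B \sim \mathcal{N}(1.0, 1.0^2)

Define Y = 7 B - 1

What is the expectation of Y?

For Y = 7B - 1:
E[Y] = 7 * E[B] - 1
E[B] = 1.0 = 1
E[Y] = 7 * 1 - 1 = 6

6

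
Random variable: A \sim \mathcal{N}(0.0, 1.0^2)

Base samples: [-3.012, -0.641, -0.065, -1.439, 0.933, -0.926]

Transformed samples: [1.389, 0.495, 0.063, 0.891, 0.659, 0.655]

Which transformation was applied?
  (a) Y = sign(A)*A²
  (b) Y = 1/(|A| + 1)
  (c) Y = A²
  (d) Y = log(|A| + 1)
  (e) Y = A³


Checking option (d) Y = log(|A| + 1):
  A = -3.012 -> Y = 1.389 ✓
  A = -0.641 -> Y = 0.495 ✓
  A = -0.065 -> Y = 0.063 ✓
All samples match this transformation.

(d) log(|A| + 1)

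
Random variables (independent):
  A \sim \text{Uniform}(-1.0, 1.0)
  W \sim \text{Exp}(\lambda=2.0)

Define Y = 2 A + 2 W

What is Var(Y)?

For independent RVs: Var(aX + bY) = a²Var(X) + b²Var(Y)
Var(A) = 0.33333333
Var(W) = 0.25
Var(Y) = 2²*0.33333333 + 2²*0.25
= 4*0.33333333 + 4*0.25 = 2.3333333

2.3333333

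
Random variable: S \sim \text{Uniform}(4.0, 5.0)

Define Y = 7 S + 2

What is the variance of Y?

For Y = aS + b: Var(Y) = a² * Var(S)
Var(S) = (5 - 4)^2/12 = 0.083333333
Var(Y) = 7² * 0.083333333 = 49 * 0.083333333 = 4.0833333

4.0833333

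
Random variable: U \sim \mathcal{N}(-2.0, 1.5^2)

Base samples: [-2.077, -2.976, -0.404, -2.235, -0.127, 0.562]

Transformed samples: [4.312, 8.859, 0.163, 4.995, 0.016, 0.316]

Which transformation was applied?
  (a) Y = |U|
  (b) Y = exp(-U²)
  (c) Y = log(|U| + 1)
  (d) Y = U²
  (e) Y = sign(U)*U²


Checking option (d) Y = U²:
  U = -2.077 -> Y = 4.312 ✓
  U = -2.976 -> Y = 8.859 ✓
  U = -0.404 -> Y = 0.163 ✓
All samples match this transformation.

(d) U²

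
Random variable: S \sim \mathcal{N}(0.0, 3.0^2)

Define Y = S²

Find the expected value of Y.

Using E[X²] = Var(X) + (E[X])²:
E[S] = 0
Var(S) = 3.0^2 = 9
E[S²] = 9 + 0² = 9 + 0 = 9

9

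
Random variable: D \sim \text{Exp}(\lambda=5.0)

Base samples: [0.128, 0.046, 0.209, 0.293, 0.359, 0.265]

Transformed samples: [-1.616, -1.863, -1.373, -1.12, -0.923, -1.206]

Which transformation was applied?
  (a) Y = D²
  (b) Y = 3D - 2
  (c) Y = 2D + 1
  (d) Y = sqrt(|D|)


Checking option (b) Y = 3D - 2:
  D = 0.128 -> Y = -1.616 ✓
  D = 0.046 -> Y = -1.863 ✓
  D = 0.209 -> Y = -1.373 ✓
All samples match this transformation.

(b) 3D - 2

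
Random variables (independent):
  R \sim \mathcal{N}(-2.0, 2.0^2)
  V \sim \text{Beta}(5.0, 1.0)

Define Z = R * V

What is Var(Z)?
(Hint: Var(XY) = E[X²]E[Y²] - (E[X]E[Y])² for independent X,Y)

Var(XY) = E[X²]E[Y²] - (E[X]E[Y])²
E[R] = -2, Var(R) = 4
E[V] = 0.83333333, Var(V) = 0.01984127
E[R²] = 4 + (-2)² = 8
E[V²] = 0.01984127 + 0.83333333² = 0.71428571
Var(Z) = 8*0.71428571 - (-2*0.83333333)²
= 5.7142857 - 2.7777778 = 2.9365079

2.9365079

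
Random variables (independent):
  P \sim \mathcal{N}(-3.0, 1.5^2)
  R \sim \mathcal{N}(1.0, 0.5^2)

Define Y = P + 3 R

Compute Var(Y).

For independent RVs: Var(aX + bY) = a²Var(X) + b²Var(Y)
Var(P) = 2.25
Var(R) = 0.25
Var(Y) = 1²*2.25 + 3²*0.25
= 1*2.25 + 9*0.25 = 4.5

4.5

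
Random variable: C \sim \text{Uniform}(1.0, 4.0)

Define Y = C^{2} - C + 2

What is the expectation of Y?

E[Y] = 1*E[C²] - 1*E[C] + 2
E[C] = 2.5
E[C²] = Var(C) + (E[C])² = 0.75 + 6.25 = 7
E[Y] = 1*7 - 1*2.5 + 2 = 6.5

6.5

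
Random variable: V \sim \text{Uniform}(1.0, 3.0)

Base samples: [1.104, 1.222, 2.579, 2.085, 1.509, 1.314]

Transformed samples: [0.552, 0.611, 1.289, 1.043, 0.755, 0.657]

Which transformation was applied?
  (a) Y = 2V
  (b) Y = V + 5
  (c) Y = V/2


Checking option (c) Y = V/2:
  V = 1.104 -> Y = 0.552 ✓
  V = 1.222 -> Y = 0.611 ✓
  V = 2.579 -> Y = 1.289 ✓
All samples match this transformation.

(c) V/2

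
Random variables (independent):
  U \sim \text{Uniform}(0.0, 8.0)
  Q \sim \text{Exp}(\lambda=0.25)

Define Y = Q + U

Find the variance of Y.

For independent RVs: Var(aX + bY) = a²Var(X) + b²Var(Y)
Var(U) = 5.3333333
Var(Q) = 16
Var(Y) = 1²*5.3333333 + 1²*16
= 1*5.3333333 + 1*16 = 21.333333

21.333333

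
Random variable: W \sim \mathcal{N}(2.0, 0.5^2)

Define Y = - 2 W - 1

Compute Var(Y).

For Y = aW + b: Var(Y) = a² * Var(W)
Var(W) = 0.5^2 = 0.25
Var(Y) = (-2)² * 0.25 = 4 * 0.25 = 1

1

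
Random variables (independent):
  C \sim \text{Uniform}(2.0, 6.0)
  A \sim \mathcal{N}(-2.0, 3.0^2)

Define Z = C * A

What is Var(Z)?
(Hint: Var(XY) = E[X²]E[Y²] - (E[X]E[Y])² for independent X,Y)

Var(XY) = E[X²]E[Y²] - (E[X]E[Y])²
E[C] = 4, Var(C) = 1.3333333
E[A] = -2, Var(A) = 9
E[C²] = 1.3333333 + 4² = 17.333333
E[A²] = 9 + (-2)² = 13
Var(Z) = 17.333333*13 - (4*(-2))²
= 225.33333 - 64 = 161.33333

161.33333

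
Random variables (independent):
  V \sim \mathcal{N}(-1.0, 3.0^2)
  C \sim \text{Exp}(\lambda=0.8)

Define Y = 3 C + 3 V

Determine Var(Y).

For independent RVs: Var(aX + bY) = a²Var(X) + b²Var(Y)
Var(V) = 9
Var(C) = 1.5625
Var(Y) = 3²*9 + 3²*1.5625
= 9*9 + 9*1.5625 = 95.0625

95.0625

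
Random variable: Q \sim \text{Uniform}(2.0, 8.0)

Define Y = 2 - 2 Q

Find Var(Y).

For Y = aQ + b: Var(Y) = a² * Var(Q)
Var(Q) = (8 - 2)^2/12 = 3
Var(Y) = (-2)² * 3 = 4 * 3 = 12

12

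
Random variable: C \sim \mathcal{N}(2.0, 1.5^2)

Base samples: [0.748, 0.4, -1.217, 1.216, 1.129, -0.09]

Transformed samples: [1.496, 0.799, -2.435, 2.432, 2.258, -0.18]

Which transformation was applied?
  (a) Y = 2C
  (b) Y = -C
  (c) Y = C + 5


Checking option (a) Y = 2C:
  C = 0.748 -> Y = 1.496 ✓
  C = 0.4 -> Y = 0.799 ✓
  C = -1.217 -> Y = -2.435 ✓
All samples match this transformation.

(a) 2C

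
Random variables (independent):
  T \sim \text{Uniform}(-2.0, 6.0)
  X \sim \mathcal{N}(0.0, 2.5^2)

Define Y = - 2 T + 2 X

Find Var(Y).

For independent RVs: Var(aX + bY) = a²Var(X) + b²Var(Y)
Var(T) = 5.3333333
Var(X) = 6.25
Var(Y) = (-2)²*5.3333333 + 2²*6.25
= 4*5.3333333 + 4*6.25 = 46.333333

46.333333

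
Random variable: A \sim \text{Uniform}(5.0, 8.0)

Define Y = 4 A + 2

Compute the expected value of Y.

For Y = 4A + 2:
E[Y] = 4 * E[A] + 2
E[A] = (5 + 8)/2 = 6.5
E[Y] = 4 * 6.5 + 2 = 28

28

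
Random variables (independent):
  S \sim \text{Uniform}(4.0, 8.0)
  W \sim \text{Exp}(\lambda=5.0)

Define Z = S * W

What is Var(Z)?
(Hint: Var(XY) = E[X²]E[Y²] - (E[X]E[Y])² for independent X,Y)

Var(XY) = E[X²]E[Y²] - (E[X]E[Y])²
E[S] = 6, Var(S) = 1.3333333
E[W] = 0.2, Var(W) = 0.04
E[S²] = 1.3333333 + 6² = 37.333333
E[W²] = 0.04 + 0.2² = 0.08
Var(Z) = 37.333333*0.08 - (6*0.2)²
= 2.9866667 - 1.44 = 1.5466667

1.5466667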